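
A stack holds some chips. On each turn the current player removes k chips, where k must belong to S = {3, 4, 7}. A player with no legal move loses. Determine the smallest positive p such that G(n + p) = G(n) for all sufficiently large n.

n :  0  1  2  3  4  5  6  7  8  9 10 11 12 13 14 15 16 17 18 19 20 21
G :  0  0  0  1  1  1  2  2  2  3  0  0  0  1  1  1  2  2  2  3  0  0
G(n+10) = G(n) holds for n = 0,…,6 (a full window of length max(S) = 7), so the sequence is purely periodic with period 10.

10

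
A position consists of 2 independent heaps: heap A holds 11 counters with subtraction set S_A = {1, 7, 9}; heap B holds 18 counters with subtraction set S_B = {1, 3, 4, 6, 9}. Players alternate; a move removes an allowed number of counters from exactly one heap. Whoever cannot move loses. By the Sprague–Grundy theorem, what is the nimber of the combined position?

3

Heap A, S = {1, 7, 9}:
n :  0  1  2  3  4  5  6  7  8  9 10 11
G :  0  1  0  1  0  1  0  1  0  1  0  1
G_A(11) = 1.
Heap B, S = {1, 3, 4, 6, 9}:
G(0) = 0
G(1) = mex{0} = 1
G(2) = mex{1} = 0
G(3) = mex{0,0} = 1
G(4) = mex{1,1,0} = 2
G(5) = mex{2,0,1} = 3
G(6) = mex{3,1,0,0} = 2
G(7) = mex{2,2,1,1} = 0
G(8) = mex{0,3,2,0} = 1
G(9) = mex{1,2,3,1,0} = 4
G(10) = mex{4,0,2,2,1} = 3
G(11) = mex{3,1,0,3,0} = 2
G(12) = mex{2,4,1,2,1} = 0
G(13) = mex{0,3,4,0,2} = 1
G(14) = mex{1,2,3,1,3} = 0
G(15) = mex{0,0,2,4,2} = 1
G(16) = mex{1,1,0,3,0} = 2
G(17) = mex{2,0,1,2,1} = 3
G(18) = mex{3,1,0,0,4} = 2
G_B(18) = 2.
Combined Grundy value = 1 ⊕ 2 = 3.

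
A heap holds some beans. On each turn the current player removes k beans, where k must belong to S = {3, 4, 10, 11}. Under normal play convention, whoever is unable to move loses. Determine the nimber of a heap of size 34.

G(0) = 0
G(1) = mex{} = 0
G(2) = mex{} = 0
G(3) = mex{0} = 1
G(4) = mex{0,0} = 1
G(5) = mex{0,0} = 1
G(6) = mex{1,0} = 2
G(7) = mex{1,1} = 0
G(8) = mex{1,1} = 0
G(9) = mex{2,1} = 0
G(10) = mex{0,2,0} = 1
G(11) = mex{0,0,0,0} = 1
G(12) = mex{0,0,0,0} = 1
G(13) = mex{1,0,1,0} = 2
G(14) = mex{1,1,1,1} = 0
G(15) = mex{1,1,1,1} = 0
G(16) = mex{2,1,2,1} = 0
G(17) = mex{0,2,0,2} = 1
G(18) = mex{0,0,0,0} = 1
G(19) = mex{0,0,0,0} = 1
G(20) = mex{1,0,1,0} = 2
G(21) = mex{1,1,1,1} = 0
G(22) = mex{1,1,1,1} = 0
G(23) = mex{2,1,2,1} = 0
G(24) = mex{0,2,0,2} = 1
G(25) = mex{0,0,0,0} = 1
G(26) = mex{0,0,0,0} = 1
G(27) = mex{1,0,1,0} = 2
G(28) = mex{1,1,1,1} = 0
G(29) = mex{1,1,1,1} = 0
G(30) = mex{2,1,2,1} = 0
G(31) = mex{0,2,0,2} = 1
G(32) = mex{0,0,0,0} = 1
G(33) = mex{0,0,0,0} = 1
G(34) = mex{1,0,1,0} = 2

2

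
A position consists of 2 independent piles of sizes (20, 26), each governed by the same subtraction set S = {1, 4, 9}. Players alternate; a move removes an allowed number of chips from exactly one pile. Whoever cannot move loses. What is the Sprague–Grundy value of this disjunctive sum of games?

1

All piles use S = {1, 4, 9}:
G(0) = 0
G(1) = mex{0} = 1
G(2) = mex{1} = 0
G(3) = mex{0} = 1
G(4) = mex{1,0} = 2
G(5) = mex{2,1} = 0
G(6) = mex{0,0} = 1
G(7) = mex{1,1} = 0
G(8) = mex{0,2} = 1
G(9) = mex{1,0,0} = 2
G(10) = mex{2,1,1} = 0
G(11) = mex{0,0,0} = 1
G(12) = mex{1,1,1} = 0
G(13) = mex{0,2,2} = 1
G(14) = mex{1,0,0} = 2
G(15) = mex{2,1,1} = 0
G(16) = mex{0,0,0} = 1
G(17) = mex{1,1,1} = 0
G(18) = mex{0,2,2} = 1
G(19) = mex{1,0,0} = 2
G(20) = mex{2,1,1} = 0
G(21) = mex{0,0,0} = 1
G(22) = mex{1,1,1} = 0
G(23) = mex{0,2,2} = 1
G(24) = mex{1,0,0} = 2
G(25) = mex{2,1,1} = 0
G(26) = mex{0,0,0} = 1
Pile A: G(20) = 0.
Pile B: G(26) = 1.
Combined Grundy value = 0 ⊕ 1 = 1.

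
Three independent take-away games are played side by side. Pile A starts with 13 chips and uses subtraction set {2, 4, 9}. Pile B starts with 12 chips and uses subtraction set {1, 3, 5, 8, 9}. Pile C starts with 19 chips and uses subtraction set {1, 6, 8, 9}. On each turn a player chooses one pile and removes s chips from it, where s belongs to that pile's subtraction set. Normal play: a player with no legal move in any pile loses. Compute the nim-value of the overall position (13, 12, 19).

Pile A, S = {2, 4, 9}:
n :  0  1  2  3  4  5  6  7  8  9 10 11 12 13
G :  0  0  1  1  2  2  0  0  1  1  2  2  0  0
G_A(13) = 0.
Pile B, S = {1, 3, 5, 8, 9}:
n :  0  1  2  3  4  5  6  7  8  9 10 11 12
G :  0  1  0  1  0  1  0  1  2  3  2  3  2
G_B(12) = 2.
Pile C, S = {1, 6, 8, 9}:
n :  0  1  2  3  4  5  6  7  8  9 10 11 12 13 14 15 16 17 18 19
G :  0  1  0  1  0  1  2  0  1  2  3  2  3  2  0  1  2  0  1  0
G_C(19) = 0.
Combined Grundy value = 0 ⊕ 2 ⊕ 0 = 2.

2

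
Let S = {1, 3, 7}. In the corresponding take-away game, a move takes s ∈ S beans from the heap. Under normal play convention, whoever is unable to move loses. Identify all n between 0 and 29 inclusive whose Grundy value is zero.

G(0) = 0
G(1) = mex{0} = 1
G(2) = mex{1} = 0
G(3) = mex{0,0} = 1
G(4) = mex{1,1} = 0
G(5) = mex{0,0} = 1
G(6) = mex{1,1} = 0
G(7) = mex{0,0,0} = 1
G(8) = mex{1,1,1} = 0
G(9) = mex{0,0,0} = 1
G(10) = mex{1,1,1} = 0
G(11) = mex{0,0,0} = 1
G(12) = mex{1,1,1} = 0
G(13) = mex{0,0,0} = 1
G(14) = mex{1,1,1} = 0
G(15) = mex{0,0,0} = 1
G(16) = mex{1,1,1} = 0
G(17) = mex{0,0,0} = 1
G(18) = mex{1,1,1} = 0
G(19) = mex{0,0,0} = 1
G(20) = mex{1,1,1} = 0
G(21) = mex{0,0,0} = 1
G(22) = mex{1,1,1} = 0
G(23) = mex{0,0,0} = 1
G(24) = mex{1,1,1} = 0
G(25) = mex{0,0,0} = 1
G(26) = mex{1,1,1} = 0
G(27) = mex{0,0,0} = 1
G(28) = mex{1,1,1} = 0
G(29) = mex{0,0,0} = 1
P-positions are exactly the n with G(n) = 0.

0, 2, 4, 6, 8, 10, 12, 14, 16, 18, 20, 22, 24, 26, 28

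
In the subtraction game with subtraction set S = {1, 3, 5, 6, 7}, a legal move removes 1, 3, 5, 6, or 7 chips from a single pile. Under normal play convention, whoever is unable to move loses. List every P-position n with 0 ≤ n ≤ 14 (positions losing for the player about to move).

G(0) = 0
G(1) = mex{0} = 1
G(2) = mex{1} = 0
G(3) = mex{0,0} = 1
G(4) = mex{1,1} = 0
G(5) = mex{0,0,0} = 1
G(6) = mex{1,1,1,0} = 2
G(7) = mex{2,0,0,1,0} = 3
G(8) = mex{3,1,1,0,1} = 2
G(9) = mex{2,2,0,1,0} = 3
G(10) = mex{3,3,1,0,1} = 2
G(11) = mex{2,2,2,1,0} = 3
G(12) = mex{3,3,3,2,1} = 0
G(13) = mex{0,2,2,3,2} = 1
G(14) = mex{1,3,3,2,3} = 0
P-positions are exactly the n with G(n) = 0.

0, 2, 4, 12, 14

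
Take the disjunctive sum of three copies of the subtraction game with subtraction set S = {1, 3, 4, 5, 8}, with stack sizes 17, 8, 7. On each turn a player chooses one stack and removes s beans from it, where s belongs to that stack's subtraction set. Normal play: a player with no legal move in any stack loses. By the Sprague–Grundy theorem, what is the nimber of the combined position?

All stacks use S = {1, 3, 4, 5, 8}:
G(0) = 0
G(1) = mex{0} = 1
G(2) = mex{1} = 0
G(3) = mex{0,0} = 1
G(4) = mex{1,1,0} = 2
G(5) = mex{2,0,1,0} = 3
G(6) = mex{3,1,0,1} = 2
G(7) = mex{2,2,1,0} = 3
G(8) = mex{3,3,2,1,0} = 4
G(9) = mex{4,2,3,2,1} = 0
G(10) = mex{0,3,2,3,0} = 1
G(11) = mex{1,4,3,2,1} = 0
G(12) = mex{0,0,4,3,2} = 1
G(13) = mex{1,1,0,4,3} = 2
G(14) = mex{2,0,1,0,2} = 3
G(15) = mex{3,1,0,1,3} = 2
G(16) = mex{2,2,1,0,4} = 3
G(17) = mex{3,3,2,1,0} = 4
Stack A: G(17) = 4.
Stack B: G(8) = 4.
Stack C: G(7) = 3.
Combined Grundy value = 4 ⊕ 4 ⊕ 3 = 3.

3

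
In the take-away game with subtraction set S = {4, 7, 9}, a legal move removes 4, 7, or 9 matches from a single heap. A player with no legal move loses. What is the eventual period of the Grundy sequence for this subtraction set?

n :  0  1  2  3  4  5  6  7  8  9 10 11 12 13 14 15 16 17 18 19 20 21 22 23 24 25 26 27
G :  0  0  0  0  1  1  1  1  2  2  2  2  3  0  0  0  0  1  1  1  1  2  2  2  2  3  0  0
G(n+13) = G(n) holds for n = 0,…,8 (a full window of length max(S) = 9), so the sequence is purely periodic with period 13.

13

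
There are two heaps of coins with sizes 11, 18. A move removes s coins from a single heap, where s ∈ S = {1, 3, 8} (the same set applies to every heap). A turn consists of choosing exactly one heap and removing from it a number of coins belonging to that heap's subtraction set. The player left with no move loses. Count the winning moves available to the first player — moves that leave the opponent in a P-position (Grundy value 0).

All heaps use S = {1, 3, 8}:
n :  0  1  2  3  4  5  6  7  8  9 10 11 12 13 14 15 16 17 18
G :  0  1  0  1  0  1  0  1  2  3  2  0  1  0  1  0  1  0  1
Heap A: G(11) = 0.
Heap B: G(18) = 1.
Combined Grundy value = 0 ⊕ 1 = 1.
A winning move leaves total XOR = 0, i.e. changes one component's Grundy value g to g ⊕ X where X is the current total.
Heap A: need g' = 0⊕1 = 1. Options: 11−1→G=2, 11−3→G=2, 11−8→G=1. Hits: 1.
Heap B: need g' = 1⊕1 = 0. Options: 18−1→G=0, 18−3→G=0, 18−8→G=2. Hits: 2.

3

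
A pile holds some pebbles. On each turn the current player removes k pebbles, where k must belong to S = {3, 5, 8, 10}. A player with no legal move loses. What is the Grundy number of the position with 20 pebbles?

2

n :  0  1  2  3  4  5  6  7  8  9 10 11 12 13 14 15 16 17 18 19 20
G :  0  0  0  1  1  1  2  2  2  3  3  3  4  0  0  0  1  1  1  2  2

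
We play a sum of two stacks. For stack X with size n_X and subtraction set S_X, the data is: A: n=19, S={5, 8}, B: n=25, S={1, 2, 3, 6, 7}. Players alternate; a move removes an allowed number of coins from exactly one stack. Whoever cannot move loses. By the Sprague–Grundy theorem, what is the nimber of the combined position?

Stack A, S = {5, 8}:
G(0) = 0
G(1) = mex{} = 0
G(2) = mex{} = 0
G(3) = mex{} = 0
G(4) = mex{} = 0
G(5) = mex{0} = 1
G(6) = mex{0} = 1
G(7) = mex{0} = 1
G(8) = mex{0,0} = 1
G(9) = mex{0,0} = 1
G(10) = mex{1,0} = 2
G(11) = mex{1,0} = 2
G(12) = mex{1,0} = 2
G(13) = mex{1,1} = 0
G(14) = mex{1,1} = 0
G(15) = mex{2,1} = 0
G(16) = mex{2,1} = 0
G(17) = mex{2,1} = 0
G(18) = mex{0,2} = 1
G(19) = mex{0,2} = 1
G_A(19) = 1.
Stack B, S = {1, 2, 3, 6, 7}:
G(0) = 0
G(1) = mex{0} = 1
G(2) = mex{1,0} = 2
G(3) = mex{2,1,0} = 3
G(4) = mex{3,2,1} = 0
G(5) = mex{0,3,2} = 1
G(6) = mex{1,0,3,0} = 2
G(7) = mex{2,1,0,1,0} = 3
G(8) = mex{3,2,1,2,1} = 0
G(9) = mex{0,3,2,3,2} = 1
G(10) = mex{1,0,3,0,3} = 2
G(11) = mex{2,1,0,1,0} = 3
G(12) = mex{3,2,1,2,1} = 0
G(13) = mex{0,3,2,3,2} = 1
G(14) = mex{1,0,3,0,3} = 2
G(15) = mex{2,1,0,1,0} = 3
G(16) = mex{3,2,1,2,1} = 0
G(17) = mex{0,3,2,3,2} = 1
G(18) = mex{1,0,3,0,3} = 2
G(19) = mex{2,1,0,1,0} = 3
G(20) = mex{3,2,1,2,1} = 0
G(21) = mex{0,3,2,3,2} = 1
G(22) = mex{1,0,3,0,3} = 2
G(23) = mex{2,1,0,1,0} = 3
G(24) = mex{3,2,1,2,1} = 0
G(25) = mex{0,3,2,3,2} = 1
G_B(25) = 1.
Combined Grundy value = 1 ⊕ 1 = 0.

0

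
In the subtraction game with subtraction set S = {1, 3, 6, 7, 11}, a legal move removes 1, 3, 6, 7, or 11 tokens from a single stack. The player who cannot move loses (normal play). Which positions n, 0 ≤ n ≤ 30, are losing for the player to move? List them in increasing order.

0, 2, 4, 12, 14, 16, 24, 26, 28

G(0) = 0
G(1) = mex{0} = 1
G(2) = mex{1} = 0
G(3) = mex{0,0} = 1
G(4) = mex{1,1} = 0
G(5) = mex{0,0} = 1
G(6) = mex{1,1,0} = 2
G(7) = mex{2,0,1,0} = 3
G(8) = mex{3,1,0,1} = 2
G(9) = mex{2,2,1,0} = 3
G(10) = mex{3,3,0,1} = 2
G(11) = mex{2,2,1,0,0} = 3
G(12) = mex{3,3,2,1,1} = 0
G(13) = mex{0,2,3,2,0} = 1
G(14) = mex{1,3,2,3,1} = 0
G(15) = mex{0,0,3,2,0} = 1
G(16) = mex{1,1,2,3,1} = 0
G(17) = mex{0,0,3,2,2} = 1
G(18) = mex{1,1,0,3,3} = 2
G(19) = mex{2,0,1,0,2} = 3
G(20) = mex{3,1,0,1,3} = 2
G(21) = mex{2,2,1,0,2} = 3
G(22) = mex{3,3,0,1,3} = 2
G(23) = mex{2,2,1,0,0} = 3
G(24) = mex{3,3,2,1,1} = 0
G(25) = mex{0,2,3,2,0} = 1
G(26) = mex{1,3,2,3,1} = 0
G(27) = mex{0,0,3,2,0} = 1
G(28) = mex{1,1,2,3,1} = 0
G(29) = mex{0,0,3,2,2} = 1
G(30) = mex{1,1,0,3,3} = 2
P-positions are exactly the n with G(n) = 0.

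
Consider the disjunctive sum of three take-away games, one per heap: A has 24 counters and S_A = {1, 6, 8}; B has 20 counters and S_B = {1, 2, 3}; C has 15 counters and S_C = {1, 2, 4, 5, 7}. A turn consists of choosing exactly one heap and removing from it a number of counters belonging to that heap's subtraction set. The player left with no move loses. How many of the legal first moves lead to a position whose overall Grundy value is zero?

6

Heap A, S = {1, 6, 8}:
n :  0  1  2  3  4  5  6  7  8  9 10 11 12 13 14 15 16 17 18 19 20 21 22 23 24
G :  0  1  0  1  0  1  2  0  1  0  1  0  1  2  0  1  0  1  0  1  2  0  1  0  1
G_A(24) = 1.
Heap B, S = {1, 2, 3}:
G(0) = 0
G(1) = mex{0} = 1
G(2) = mex{1,0} = 2
G(3) = mex{2,1,0} = 3
G(4) = mex{3,2,1} = 0
G(5) = mex{0,3,2} = 1
G(6) = mex{1,0,3} = 2
G(7) = mex{2,1,0} = 3
G(8) = mex{3,2,1} = 0
G(9) = mex{0,3,2} = 1
G(10) = mex{1,0,3} = 2
G(11) = mex{2,1,0} = 3
G(12) = mex{3,2,1} = 0
G(13) = mex{0,3,2} = 1
G(14) = mex{1,0,3} = 2
G(15) = mex{2,1,0} = 3
G(16) = mex{3,2,1} = 0
G(17) = mex{0,3,2} = 1
G(18) = mex{1,0,3} = 2
G(19) = mex{2,1,0} = 3
G(20) = mex{3,2,1} = 0
G_B(20) = 0.
Heap C, S = {1, 2, 4, 5, 7}:
n :  0  1  2  3  4  5  6  7  8  9 10 11 12 13 14 15
G :  0  1  2  0  1  2  0  1  2  0  1  2  0  1  2  0
G_C(15) = 0.
Combined Grundy value = 1 ⊕ 0 ⊕ 0 = 1.
A winning move leaves total XOR = 0, i.e. changes one component's Grundy value g to g ⊕ X where X is the current total.
Heap A: need g' = 1⊕1 = 0. Options: 24−1→G=0, 24−6→G=0, 24−8→G=0. Hits: 3.
Heap B: need g' = 0⊕1 = 1. Options: 20−1→G=3, 20−2→G=2, 20−3→G=1. Hits: 1.
Heap C: need g' = 0⊕1 = 1. Options: 15−1→G=2, 15−2→G=1, 15−4→G=2, 15−5→G=1, 15−7→G=2. Hits: 2.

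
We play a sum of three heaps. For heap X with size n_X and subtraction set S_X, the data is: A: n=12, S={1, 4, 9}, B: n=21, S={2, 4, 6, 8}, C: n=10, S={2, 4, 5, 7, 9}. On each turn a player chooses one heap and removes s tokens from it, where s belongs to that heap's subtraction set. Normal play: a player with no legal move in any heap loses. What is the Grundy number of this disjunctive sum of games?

5

Heap A, S = {1, 4, 9}:
G(0) = 0
G(1) = mex{0} = 1
G(2) = mex{1} = 0
G(3) = mex{0} = 1
G(4) = mex{1,0} = 2
G(5) = mex{2,1} = 0
G(6) = mex{0,0} = 1
G(7) = mex{1,1} = 0
G(8) = mex{0,2} = 1
G(9) = mex{1,0,0} = 2
G(10) = mex{2,1,1} = 0
G(11) = mex{0,0,0} = 1
G(12) = mex{1,1,1} = 0
G_A(12) = 0.
Heap B, S = {2, 4, 6, 8}:
n :  0  1  2  3  4  5  6  7  8  9 10 11 12 13 14 15 16 17 18 19 20 21
G :  0  0  1  1  2  2  3  3  4  4  0  0  1  1  2  2  3  3  4  4  0  0
G_B(21) = 0.
Heap C, S = {2, 4, 5, 7, 9}:
G(0) = 0
G(1) = mex{} = 0
G(2) = mex{0} = 1
G(3) = mex{0} = 1
G(4) = mex{1,0} = 2
G(5) = mex{1,0,0} = 2
G(6) = mex{2,1,0} = 3
G(7) = mex{2,1,1,0} = 3
G(8) = mex{3,2,1,0} = 4
G(9) = mex{3,2,2,1,0} = 4
G(10) = mex{4,3,2,1,0} = 5
G_C(10) = 5.
Combined Grundy value = 0 ⊕ 0 ⊕ 5 = 5.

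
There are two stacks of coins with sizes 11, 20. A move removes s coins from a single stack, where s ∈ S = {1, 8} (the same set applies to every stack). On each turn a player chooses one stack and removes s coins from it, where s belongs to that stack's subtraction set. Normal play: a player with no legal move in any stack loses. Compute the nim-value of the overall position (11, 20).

0

All stacks use S = {1, 8}:
G(0) = 0
G(1) = mex{0} = 1
G(2) = mex{1} = 0
G(3) = mex{0} = 1
G(4) = mex{1} = 0
G(5) = mex{0} = 1
G(6) = mex{1} = 0
G(7) = mex{0} = 1
G(8) = mex{1,0} = 2
G(9) = mex{2,1} = 0
G(10) = mex{0,0} = 1
G(11) = mex{1,1} = 0
G(12) = mex{0,0} = 1
G(13) = mex{1,1} = 0
G(14) = mex{0,0} = 1
G(15) = mex{1,1} = 0
G(16) = mex{0,2} = 1
G(17) = mex{1,0} = 2
G(18) = mex{2,1} = 0
G(19) = mex{0,0} = 1
G(20) = mex{1,1} = 0
Stack A: G(11) = 0.
Stack B: G(20) = 0.
Combined Grundy value = 0 ⊕ 0 = 0.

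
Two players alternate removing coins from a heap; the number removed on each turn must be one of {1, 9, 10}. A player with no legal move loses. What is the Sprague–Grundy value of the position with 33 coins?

2

G(0) = 0
G(1) = mex{0} = 1
G(2) = mex{1} = 0
G(3) = mex{0} = 1
G(4) = mex{1} = 0
G(5) = mex{0} = 1
G(6) = mex{1} = 0
G(7) = mex{0} = 1
G(8) = mex{1} = 0
G(9) = mex{0,0} = 1
G(10) = mex{1,1,0} = 2
G(11) = mex{2,0,1} = 3
G(12) = mex{3,1,0} = 2
G(13) = mex{2,0,1} = 3
G(14) = mex{3,1,0} = 2
G(15) = mex{2,0,1} = 3
G(16) = mex{3,1,0} = 2
G(17) = mex{2,0,1} = 3
G(18) = mex{3,1,0} = 2
G(19) = mex{2,2,1} = 0
G(20) = mex{0,3,2} = 1
G(21) = mex{1,2,3} = 0
G(22) = mex{0,3,2} = 1
G(23) = mex{1,2,3} = 0
G(24) = mex{0,3,2} = 1
G(25) = mex{1,2,3} = 0
G(26) = mex{0,3,2} = 1
G(27) = mex{1,2,3} = 0
G(28) = mex{0,0,2} = 1
G(29) = mex{1,1,0} = 2
G(30) = mex{2,0,1} = 3
G(31) = mex{3,1,0} = 2
G(32) = mex{2,0,1} = 3
G(33) = mex{3,1,0} = 2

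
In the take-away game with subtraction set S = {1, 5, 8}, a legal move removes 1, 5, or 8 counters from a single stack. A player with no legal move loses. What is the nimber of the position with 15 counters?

0

G(0) = 0
G(1) = mex{0} = 1
G(2) = mex{1} = 0
G(3) = mex{0} = 1
G(4) = mex{1} = 0
G(5) = mex{0,0} = 1
G(6) = mex{1,1} = 0
G(7) = mex{0,0} = 1
G(8) = mex{1,1,0} = 2
G(9) = mex{2,0,1} = 3
G(10) = mex{3,1,0} = 2
G(11) = mex{2,0,1} = 3
G(12) = mex{3,1,0} = 2
G(13) = mex{2,2,1} = 0
G(14) = mex{0,3,0} = 1
G(15) = mex{1,2,1} = 0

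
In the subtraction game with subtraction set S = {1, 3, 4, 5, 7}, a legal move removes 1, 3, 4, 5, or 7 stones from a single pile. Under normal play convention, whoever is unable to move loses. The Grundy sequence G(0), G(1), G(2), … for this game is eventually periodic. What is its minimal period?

G(0) = 0
G(1) = mex{0} = 1
G(2) = mex{1} = 0
G(3) = mex{0,0} = 1
G(4) = mex{1,1,0} = 2
G(5) = mex{2,0,1,0} = 3
G(6) = mex{3,1,0,1} = 2
G(7) = mex{2,2,1,0,0} = 3
G(8) = mex{3,3,2,1,1} = 0
G(9) = mex{0,2,3,2,0} = 1
G(10) = mex{1,3,2,3,1} = 0
G(11) = mex{0,0,3,2,2} = 1
G(12) = mex{1,1,0,3,3} = 2
G(13) = mex{2,0,1,0,2} = 3
G(14) = mex{3,1,0,1,3} = 2
G(15) = mex{2,2,1,0,0} = 3
G(16) = mex{3,3,2,1,1} = 0
G(17) = mex{0,2,3,2,0} = 1
G(n+8) = G(n) holds for n = 0,…,6 (a full window of length max(S) = 7), so the sequence is purely periodic with period 8.

8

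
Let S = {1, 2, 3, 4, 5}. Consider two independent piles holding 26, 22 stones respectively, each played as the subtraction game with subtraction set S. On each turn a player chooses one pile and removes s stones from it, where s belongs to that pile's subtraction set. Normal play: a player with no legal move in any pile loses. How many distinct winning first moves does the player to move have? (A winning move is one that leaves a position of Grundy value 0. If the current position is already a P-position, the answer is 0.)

2

All piles use S = {1, 2, 3, 4, 5}:
G(0) = 0
G(1) = mex{0} = 1
G(2) = mex{1,0} = 2
G(3) = mex{2,1,0} = 3
G(4) = mex{3,2,1,0} = 4
G(5) = mex{4,3,2,1,0} = 5
G(6) = mex{5,4,3,2,1} = 0
G(7) = mex{0,5,4,3,2} = 1
G(8) = mex{1,0,5,4,3} = 2
G(9) = mex{2,1,0,5,4} = 3
G(10) = mex{3,2,1,0,5} = 4
G(11) = mex{4,3,2,1,0} = 5
G(12) = mex{5,4,3,2,1} = 0
G(13) = mex{0,5,4,3,2} = 1
G(14) = mex{1,0,5,4,3} = 2
G(15) = mex{2,1,0,5,4} = 3
G(16) = mex{3,2,1,0,5} = 4
G(17) = mex{4,3,2,1,0} = 5
G(18) = mex{5,4,3,2,1} = 0
G(19) = mex{0,5,4,3,2} = 1
G(20) = mex{1,0,5,4,3} = 2
G(21) = mex{2,1,0,5,4} = 3
G(22) = mex{3,2,1,0,5} = 4
G(23) = mex{4,3,2,1,0} = 5
G(24) = mex{5,4,3,2,1} = 0
G(25) = mex{0,5,4,3,2} = 1
G(26) = mex{1,0,5,4,3} = 2
Pile A: G(26) = 2.
Pile B: G(22) = 4.
Combined Grundy value = 2 ⊕ 4 = 6.
A winning move leaves total XOR = 0, i.e. changes one component's Grundy value g to g ⊕ X where X is the current total.
Pile A: need g' = 2⊕6 = 4. Options: 26−1→G=1, 26−2→G=0, 26−3→G=5, 26−4→G=4, 26−5→G=3. Hits: 1.
Pile B: need g' = 4⊕6 = 2. Options: 22−1→G=3, 22−2→G=2, 22−3→G=1, 22−4→G=0, 22−5→G=5. Hits: 1.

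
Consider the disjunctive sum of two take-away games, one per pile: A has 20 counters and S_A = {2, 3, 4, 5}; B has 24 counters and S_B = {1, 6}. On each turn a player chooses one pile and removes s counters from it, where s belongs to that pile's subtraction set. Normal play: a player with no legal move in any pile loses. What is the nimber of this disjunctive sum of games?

Pile A, S = {2, 3, 4, 5}:
n :  0  1  2  3  4  5  6  7  8  9 10 11 12 13 14 15 16 17 18 19 20
G :  0  0  1  1  2  2  3  0  0  1  1  2  2  3  0  0  1  1  2  2  3
G_A(20) = 3.
Pile B, S = {1, 6}:
n :  0  1  2  3  4  5  6  7  8  9 10 11 12 13 14 15 16 17 18 19 20 21 22 23 24
G :  0  1  0  1  0  1  2  0  1  0  1  0  1  2  0  1  0  1  0  1  2  0  1  0  1
G_B(24) = 1.
Combined Grundy value = 3 ⊕ 1 = 2.

2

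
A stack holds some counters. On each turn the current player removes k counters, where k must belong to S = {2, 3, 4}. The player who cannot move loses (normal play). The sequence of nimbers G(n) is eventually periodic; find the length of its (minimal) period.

G(0) = 0
G(1) = mex{} = 0
G(2) = mex{0} = 1
G(3) = mex{0,0} = 1
G(4) = mex{1,0,0} = 2
G(5) = mex{1,1,0} = 2
G(6) = mex{2,1,1} = 0
G(7) = mex{2,2,1} = 0
G(8) = mex{0,2,2} = 1
G(9) = mex{0,0,2} = 1
G(10) = mex{1,0,0} = 2
G(11) = mex{1,1,0} = 2
G(12) = mex{2,1,1} = 0
G(13) = mex{2,2,1} = 0
G(14) = mex{0,2,2} = 1
G(n+6) = G(n) holds for n = 0,…,3 (a full window of length max(S) = 4), so the sequence is purely periodic with period 6.

6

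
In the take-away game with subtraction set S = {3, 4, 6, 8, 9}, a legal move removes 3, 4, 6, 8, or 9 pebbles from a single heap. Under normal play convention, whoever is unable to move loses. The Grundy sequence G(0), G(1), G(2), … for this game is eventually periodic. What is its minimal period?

n :  0  1  2  3  4  5  6  7  8  9 10 11 12 13 14 15 16 17 18 19 20 21 22 23 24 25
G :  0  0  0  1  1  1  2  2  2  3  3  3  0  0  0  1  1  1  2  2  2  3  3  3  0  0
G(n+12) = G(n) holds for n = 0,…,8 (a full window of length max(S) = 9), so the sequence is purely periodic with period 12.

12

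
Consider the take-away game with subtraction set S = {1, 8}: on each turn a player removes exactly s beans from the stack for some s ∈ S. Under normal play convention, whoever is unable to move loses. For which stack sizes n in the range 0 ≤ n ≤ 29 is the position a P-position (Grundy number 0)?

G(0) = 0
G(1) = mex{0} = 1
G(2) = mex{1} = 0
G(3) = mex{0} = 1
G(4) = mex{1} = 0
G(5) = mex{0} = 1
G(6) = mex{1} = 0
G(7) = mex{0} = 1
G(8) = mex{1,0} = 2
G(9) = mex{2,1} = 0
G(10) = mex{0,0} = 1
G(11) = mex{1,1} = 0
G(12) = mex{0,0} = 1
G(13) = mex{1,1} = 0
G(14) = mex{0,0} = 1
G(15) = mex{1,1} = 0
G(16) = mex{0,2} = 1
G(17) = mex{1,0} = 2
G(18) = mex{2,1} = 0
G(19) = mex{0,0} = 1
G(20) = mex{1,1} = 0
G(21) = mex{0,0} = 1
G(22) = mex{1,1} = 0
G(23) = mex{0,0} = 1
G(24) = mex{1,1} = 0
G(25) = mex{0,2} = 1
G(26) = mex{1,0} = 2
G(27) = mex{2,1} = 0
G(28) = mex{0,0} = 1
G(29) = mex{1,1} = 0
P-positions are exactly the n with G(n) = 0.

0, 2, 4, 6, 9, 11, 13, 15, 18, 20, 22, 24, 27, 29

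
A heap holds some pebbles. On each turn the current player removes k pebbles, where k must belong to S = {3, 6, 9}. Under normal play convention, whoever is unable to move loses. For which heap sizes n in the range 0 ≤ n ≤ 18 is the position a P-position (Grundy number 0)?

0, 1, 2, 12, 13, 14

G(0) = 0
G(1) = mex{} = 0
G(2) = mex{} = 0
G(3) = mex{0} = 1
G(4) = mex{0} = 1
G(5) = mex{0} = 1
G(6) = mex{1,0} = 2
G(7) = mex{1,0} = 2
G(8) = mex{1,0} = 2
G(9) = mex{2,1,0} = 3
G(10) = mex{2,1,0} = 3
G(11) = mex{2,1,0} = 3
G(12) = mex{3,2,1} = 0
G(13) = mex{3,2,1} = 0
G(14) = mex{3,2,1} = 0
G(15) = mex{0,3,2} = 1
G(16) = mex{0,3,2} = 1
G(17) = mex{0,3,2} = 1
G(18) = mex{1,0,3} = 2
P-positions are exactly the n with G(n) = 0.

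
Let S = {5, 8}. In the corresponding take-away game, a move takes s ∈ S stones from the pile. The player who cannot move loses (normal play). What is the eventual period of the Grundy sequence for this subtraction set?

n :  0  1  2  3  4  5  6  7  8  9 10 11 12 13 14 15 16 17 18 19 20 21 22 23 24 25 26 27
G :  0  0  0  0  0  1  1  1  1  1  2  2  2  0  0  0  0  0  1  1  1  1  1  2  2  2  0  0
G(n+13) = G(n) holds for n = 0,…,7 (a full window of length max(S) = 8), so the sequence is purely periodic with period 13.

13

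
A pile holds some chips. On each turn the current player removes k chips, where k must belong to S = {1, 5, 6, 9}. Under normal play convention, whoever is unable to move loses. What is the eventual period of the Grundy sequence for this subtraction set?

n :  0  1  2  3  4  5  6  7  8  9 10 11 12 13 14 15 16 17 18 19 20 21 22 23 24 25
G :  0  1  0  1  0  1  2  3  2  3  2  3  0  1  0  1  0  1  2  3  2  3  2  3  0  1
G(n+12) = G(n) holds for n = 0,…,8 (a full window of length max(S) = 9), so the sequence is purely periodic with period 12.

12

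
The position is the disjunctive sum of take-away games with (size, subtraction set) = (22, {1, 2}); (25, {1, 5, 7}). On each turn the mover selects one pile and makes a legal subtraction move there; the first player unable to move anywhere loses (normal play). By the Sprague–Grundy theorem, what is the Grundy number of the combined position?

Pile A, S = {1, 2}:
G(0) = 0
G(1) = mex{0} = 1
G(2) = mex{1,0} = 2
G(3) = mex{2,1} = 0
G(4) = mex{0,2} = 1
G(5) = mex{1,0} = 2
G(6) = mex{2,1} = 0
G(7) = mex{0,2} = 1
G(8) = mex{1,0} = 2
G(9) = mex{2,1} = 0
G(10) = mex{0,2} = 1
G(11) = mex{1,0} = 2
G(12) = mex{2,1} = 0
G(13) = mex{0,2} = 1
G(14) = mex{1,0} = 2
G(15) = mex{2,1} = 0
G(16) = mex{0,2} = 1
G(17) = mex{1,0} = 2
G(18) = mex{2,1} = 0
G(19) = mex{0,2} = 1
G(20) = mex{1,0} = 2
G(21) = mex{2,1} = 0
G(22) = mex{0,2} = 1
G_A(22) = 1.
Pile B, S = {1, 5, 7}:
G(0) = 0
G(1) = mex{0} = 1
G(2) = mex{1} = 0
G(3) = mex{0} = 1
G(4) = mex{1} = 0
G(5) = mex{0,0} = 1
G(6) = mex{1,1} = 0
G(7) = mex{0,0,0} = 1
G(8) = mex{1,1,1} = 0
G(9) = mex{0,0,0} = 1
G(10) = mex{1,1,1} = 0
G(11) = mex{0,0,0} = 1
G(12) = mex{1,1,1} = 0
G(13) = mex{0,0,0} = 1
G(14) = mex{1,1,1} = 0
G(15) = mex{0,0,0} = 1
G(16) = mex{1,1,1} = 0
G(17) = mex{0,0,0} = 1
G(18) = mex{1,1,1} = 0
G(19) = mex{0,0,0} = 1
G(20) = mex{1,1,1} = 0
G(21) = mex{0,0,0} = 1
G(22) = mex{1,1,1} = 0
G(23) = mex{0,0,0} = 1
G(24) = mex{1,1,1} = 0
G(25) = mex{0,0,0} = 1
G_B(25) = 1.
Combined Grundy value = 1 ⊕ 1 = 0.

0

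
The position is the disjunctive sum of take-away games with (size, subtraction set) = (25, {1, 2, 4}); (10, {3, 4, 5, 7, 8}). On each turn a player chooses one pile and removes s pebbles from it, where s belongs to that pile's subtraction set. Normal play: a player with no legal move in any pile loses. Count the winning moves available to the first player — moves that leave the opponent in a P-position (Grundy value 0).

Pile A, S = {1, 2, 4}:
n :  0  1  2  3  4  5  6  7  8  9 10 11 12 13 14 15 16 17 18 19 20 21 22 23 24 25
G :  0  1  2  0  1  2  0  1  2  0  1  2  0  1  2  0  1  2  0  1  2  0  1  2  0  1
G_A(25) = 1.
Pile B, S = {3, 4, 5, 7, 8}:
G(0) = 0
G(1) = mex{} = 0
G(2) = mex{} = 0
G(3) = mex{0} = 1
G(4) = mex{0,0} = 1
G(5) = mex{0,0,0} = 1
G(6) = mex{1,0,0} = 2
G(7) = mex{1,1,0,0} = 2
G(8) = mex{1,1,1,0,0} = 2
G(9) = mex{2,1,1,0,0} = 3
G(10) = mex{2,2,1,1,0} = 3
G_B(10) = 3.
Combined Grundy value = 1 ⊕ 3 = 2.
A winning move leaves total XOR = 0, i.e. changes one component's Grundy value g to g ⊕ X where X is the current total.
Pile A: need g' = 1⊕2 = 3. Options: 25−1→G=0, 25−2→G=2, 25−4→G=0. Hits: 0.
Pile B: need g' = 3⊕2 = 1. Options: 10−3→G=2, 10−4→G=2, 10−5→G=1, 10−7→G=1, 10−8→G=0. Hits: 2.

2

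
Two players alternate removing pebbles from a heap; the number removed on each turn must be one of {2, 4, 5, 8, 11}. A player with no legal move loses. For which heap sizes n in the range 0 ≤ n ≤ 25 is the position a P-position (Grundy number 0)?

n :  0  1  2  3  4  5  6  7  8  9 10 11 12 13 14 15 16 17 18 19 20 21 22 23 24 25
G :  0  0  1  1  2  2  3  0  4  1  0  2  1  0  2  1  0  2  1  0  2  1  0  2  1  0
P-positions are exactly the n with G(n) = 0.

0, 1, 7, 10, 13, 16, 19, 22, 25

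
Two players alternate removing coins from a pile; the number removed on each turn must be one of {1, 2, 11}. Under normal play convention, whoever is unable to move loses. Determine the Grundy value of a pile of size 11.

2

G(0) = 0
G(1) = mex{0} = 1
G(2) = mex{1,0} = 2
G(3) = mex{2,1} = 0
G(4) = mex{0,2} = 1
G(5) = mex{1,0} = 2
G(6) = mex{2,1} = 0
G(7) = mex{0,2} = 1
G(8) = mex{1,0} = 2
G(9) = mex{2,1} = 0
G(10) = mex{0,2} = 1
G(11) = mex{1,0,0} = 2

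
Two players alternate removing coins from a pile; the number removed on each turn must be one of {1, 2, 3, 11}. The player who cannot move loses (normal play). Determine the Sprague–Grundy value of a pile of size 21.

n :  0  1  2  3  4  5  6  7  8  9 10 11 12 13 14 15 16 17 18 19 20 21
G :  0  1  2  3  0  1  2  3  0  1  2  3  0  1  2  3  0  1  2  3  0  1

1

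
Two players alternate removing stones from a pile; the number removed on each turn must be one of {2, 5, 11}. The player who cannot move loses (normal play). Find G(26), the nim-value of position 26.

n :  0  1  2  3  4  5  6  7  8  9 10 11 12 13 14 15 16 17 18 19 20 21 22 23 24 25 26
G :  0  0  1  1  0  2  1  0  0  1  1  2  2  3  0  2  1  0  2  1  0  0  1  1  0  2  1

1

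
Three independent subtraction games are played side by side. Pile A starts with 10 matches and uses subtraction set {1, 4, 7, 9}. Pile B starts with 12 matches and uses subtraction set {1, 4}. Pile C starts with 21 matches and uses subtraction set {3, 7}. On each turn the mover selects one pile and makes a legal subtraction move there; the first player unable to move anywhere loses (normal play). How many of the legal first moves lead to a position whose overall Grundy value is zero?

0

Pile A, S = {1, 4, 7, 9}:
n :  0  1  2  3  4  5  6  7  8  9 10
G :  0  1  0  1  2  0  1  2  0  1  0
G_A(10) = 0.
Pile B, S = {1, 4}:
n :  0  1  2  3  4  5  6  7  8  9 10 11 12
G :  0  1  0  1  2  0  1  0  1  2  0  1  0
G_B(12) = 0.
Pile C, S = {3, 7}:
G(0) = 0
G(1) = mex{} = 0
G(2) = mex{} = 0
G(3) = mex{0} = 1
G(4) = mex{0} = 1
G(5) = mex{0} = 1
G(6) = mex{1} = 0
G(7) = mex{1,0} = 2
G(8) = mex{1,0} = 2
G(9) = mex{0,0} = 1
G(10) = mex{2,1} = 0
G(11) = mex{2,1} = 0
G(12) = mex{1,1} = 0
G(13) = mex{0,0} = 1
G(14) = mex{0,2} = 1
G(15) = mex{0,2} = 1
G(16) = mex{1,1} = 0
G(17) = mex{1,0} = 2
G(18) = mex{1,0} = 2
G(19) = mex{0,0} = 1
G(20) = mex{2,1} = 0
G(21) = mex{2,1} = 0
G_C(21) = 0.
Combined Grundy value = 0 ⊕ 0 ⊕ 0 = 0.
A winning move leaves total XOR = 0, i.e. changes one component's Grundy value g to g ⊕ X where X is the current total.
Pile A: target g' = 0⊕0 = 0, but every legal move changes the Grundy value (mex property), so 0 moves.
Pile B: target g' = 0⊕0 = 0, but every legal move changes the Grundy value (mex property), so 0 moves.
Pile C: target g' = 0⊕0 = 0, but every legal move changes the Grundy value (mex property), so 0 moves.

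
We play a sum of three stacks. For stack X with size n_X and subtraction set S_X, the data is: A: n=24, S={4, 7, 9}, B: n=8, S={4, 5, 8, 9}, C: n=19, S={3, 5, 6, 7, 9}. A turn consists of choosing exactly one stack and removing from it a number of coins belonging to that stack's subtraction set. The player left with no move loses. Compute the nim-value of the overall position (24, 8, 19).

Stack A, S = {4, 7, 9}:
n :  0  1  2  3  4  5  6  7  8  9 10 11 12 13 14 15 16 17 18 19 20 21 22 23 24
G :  0  0  0  0  1  1  1  1  2  2  2  2  3  0  0  0  0  1  1  1  1  2  2  2  2
G_A(24) = 2.
Stack B, S = {4, 5, 8, 9}:
G(0) = 0
G(1) = mex{} = 0
G(2) = mex{} = 0
G(3) = mex{} = 0
G(4) = mex{0} = 1
G(5) = mex{0,0} = 1
G(6) = mex{0,0} = 1
G(7) = mex{0,0} = 1
G(8) = mex{1,0,0} = 2
G_B(8) = 2.
Stack C, S = {3, 5, 6, 7, 9}:
G(0) = 0
G(1) = mex{} = 0
G(2) = mex{} = 0
G(3) = mex{0} = 1
G(4) = mex{0} = 1
G(5) = mex{0,0} = 1
G(6) = mex{1,0,0} = 2
G(7) = mex{1,0,0,0} = 2
G(8) = mex{1,1,0,0} = 2
G(9) = mex{2,1,1,0,0} = 3
G(10) = mex{2,1,1,1,0} = 3
G(11) = mex{2,2,1,1,0} = 3
G(12) = mex{3,2,2,1,1} = 0
G(13) = mex{3,2,2,2,1} = 0
G(14) = mex{3,3,2,2,1} = 0
G(15) = mex{0,3,3,2,2} = 1
G(16) = mex{0,3,3,3,2} = 1
G(17) = mex{0,0,3,3,2} = 1
G(18) = mex{1,0,0,3,3} = 2
G(19) = mex{1,0,0,0,3} = 2
G_C(19) = 2.
Combined Grundy value = 2 ⊕ 2 ⊕ 2 = 2.

2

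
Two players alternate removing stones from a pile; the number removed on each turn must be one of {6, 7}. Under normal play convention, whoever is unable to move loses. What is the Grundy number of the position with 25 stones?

2

G(0) = 0
G(1) = mex{} = 0
G(2) = mex{} = 0
G(3) = mex{} = 0
G(4) = mex{} = 0
G(5) = mex{} = 0
G(6) = mex{0} = 1
G(7) = mex{0,0} = 1
G(8) = mex{0,0} = 1
G(9) = mex{0,0} = 1
G(10) = mex{0,0} = 1
G(11) = mex{0,0} = 1
G(12) = mex{1,0} = 2
G(13) = mex{1,1} = 0
G(14) = mex{1,1} = 0
G(15) = mex{1,1} = 0
G(16) = mex{1,1} = 0
G(17) = mex{1,1} = 0
G(18) = mex{2,1} = 0
G(19) = mex{0,2} = 1
G(20) = mex{0,0} = 1
G(21) = mex{0,0} = 1
G(22) = mex{0,0} = 1
G(23) = mex{0,0} = 1
G(24) = mex{0,0} = 1
G(25) = mex{1,0} = 2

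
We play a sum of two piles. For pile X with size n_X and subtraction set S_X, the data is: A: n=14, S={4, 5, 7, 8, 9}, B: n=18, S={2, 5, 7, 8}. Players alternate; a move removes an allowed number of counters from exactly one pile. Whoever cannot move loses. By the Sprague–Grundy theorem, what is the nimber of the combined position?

2

Pile A, S = {4, 5, 7, 8, 9}:
G(0) = 0
G(1) = mex{} = 0
G(2) = mex{} = 0
G(3) = mex{} = 0
G(4) = mex{0} = 1
G(5) = mex{0,0} = 1
G(6) = mex{0,0} = 1
G(7) = mex{0,0,0} = 1
G(8) = mex{1,0,0,0} = 2
G(9) = mex{1,1,0,0,0} = 2
G(10) = mex{1,1,0,0,0} = 2
G(11) = mex{1,1,1,0,0} = 2
G(12) = mex{2,1,1,1,0} = 3
G(13) = mex{2,2,1,1,1} = 0
G(14) = mex{2,2,1,1,1} = 0
G_A(14) = 0.
Pile B, S = {2, 5, 7, 8}:
n :  0  1  2  3  4  5  6  7  8  9 10 11 12 13 14 15 16 17 18
G :  0  0  1  1  0  2  1  3  2  2  0  3  1  0  0  1  1  3  2
G_B(18) = 2.
Combined Grundy value = 0 ⊕ 2 = 2.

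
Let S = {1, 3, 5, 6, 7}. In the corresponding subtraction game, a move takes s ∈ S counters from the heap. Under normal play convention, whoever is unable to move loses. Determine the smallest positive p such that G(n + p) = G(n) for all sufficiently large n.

G(0) = 0
G(1) = mex{0} = 1
G(2) = mex{1} = 0
G(3) = mex{0,0} = 1
G(4) = mex{1,1} = 0
G(5) = mex{0,0,0} = 1
G(6) = mex{1,1,1,0} = 2
G(7) = mex{2,0,0,1,0} = 3
G(8) = mex{3,1,1,0,1} = 2
G(9) = mex{2,2,0,1,0} = 3
G(10) = mex{3,3,1,0,1} = 2
G(11) = mex{2,2,2,1,0} = 3
G(12) = mex{3,3,3,2,1} = 0
G(13) = mex{0,2,2,3,2} = 1
G(14) = mex{1,3,3,2,3} = 0
G(15) = mex{0,0,2,3,2} = 1
G(16) = mex{1,1,3,2,3} = 0
G(17) = mex{0,0,0,3,2} = 1
G(18) = mex{1,1,1,0,3} = 2
G(19) = mex{2,0,0,1,0} = 3
G(20) = mex{3,1,1,0,1} = 2
G(21) = mex{2,2,0,1,0} = 3
G(22) = mex{3,3,1,0,1} = 2
G(23) = mex{2,2,2,1,0} = 3
G(24) = mex{3,3,3,2,1} = 0
G(25) = mex{0,2,2,3,2} = 1
G(n+12) = G(n) holds for n = 0,…,6 (a full window of length max(S) = 7), so the sequence is purely periodic with period 12.

12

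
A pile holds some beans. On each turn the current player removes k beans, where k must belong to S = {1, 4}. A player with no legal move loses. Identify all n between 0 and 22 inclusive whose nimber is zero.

n :  0  1  2  3  4  5  6  7  8  9 10 11 12 13 14 15 16 17 18 19 20 21 22
G :  0  1  0  1  2  0  1  0  1  2  0  1  0  1  2  0  1  0  1  2  0  1  0
P-positions are exactly the n with G(n) = 0.

0, 2, 5, 7, 10, 12, 15, 17, 20, 22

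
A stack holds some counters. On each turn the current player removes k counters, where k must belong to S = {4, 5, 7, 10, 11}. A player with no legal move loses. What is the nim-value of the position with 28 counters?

3

G(0) = 0
G(1) = mex{} = 0
G(2) = mex{} = 0
G(3) = mex{} = 0
G(4) = mex{0} = 1
G(5) = mex{0,0} = 1
G(6) = mex{0,0} = 1
G(7) = mex{0,0,0} = 1
G(8) = mex{1,0,0} = 2
G(9) = mex{1,1,0} = 2
G(10) = mex{1,1,0,0} = 2
G(11) = mex{1,1,1,0,0} = 2
G(12) = mex{2,1,1,0,0} = 3
G(13) = mex{2,2,1,0,0} = 3
G(14) = mex{2,2,1,1,0} = 3
G(15) = mex{2,2,2,1,1} = 0
G(16) = mex{3,2,2,1,1} = 0
G(17) = mex{3,3,2,1,1} = 0
G(18) = mex{3,3,2,2,1} = 0
G(19) = mex{0,3,3,2,2} = 1
G(20) = mex{0,0,3,2,2} = 1
G(21) = mex{0,0,3,2,2} = 1
G(22) = mex{0,0,0,3,2} = 1
G(23) = mex{1,0,0,3,3} = 2
G(24) = mex{1,1,0,3,3} = 2
G(25) = mex{1,1,0,0,3} = 2
G(26) = mex{1,1,1,0,0} = 2
G(27) = mex{2,1,1,0,0} = 3
G(28) = mex{2,2,1,0,0} = 3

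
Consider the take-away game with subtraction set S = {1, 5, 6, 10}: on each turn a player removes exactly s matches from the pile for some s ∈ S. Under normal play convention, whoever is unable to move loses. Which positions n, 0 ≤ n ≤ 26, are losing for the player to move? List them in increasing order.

G(0) = 0
G(1) = mex{0} = 1
G(2) = mex{1} = 0
G(3) = mex{0} = 1
G(4) = mex{1} = 0
G(5) = mex{0,0} = 1
G(6) = mex{1,1,0} = 2
G(7) = mex{2,0,1} = 3
G(8) = mex{3,1,0} = 2
G(9) = mex{2,0,1} = 3
G(10) = mex{3,1,0,0} = 2
G(11) = mex{2,2,1,1} = 0
G(12) = mex{0,3,2,0} = 1
G(13) = mex{1,2,3,1} = 0
G(14) = mex{0,3,2,0} = 1
G(15) = mex{1,2,3,1} = 0
G(16) = mex{0,0,2,2} = 1
G(17) = mex{1,1,0,3} = 2
G(18) = mex{2,0,1,2} = 3
G(19) = mex{3,1,0,3} = 2
G(20) = mex{2,0,1,2} = 3
G(21) = mex{3,1,0,0} = 2
G(22) = mex{2,2,1,1} = 0
G(23) = mex{0,3,2,0} = 1
G(24) = mex{1,2,3,1} = 0
G(25) = mex{0,3,2,0} = 1
G(26) = mex{1,2,3,1} = 0
P-positions are exactly the n with G(n) = 0.

0, 2, 4, 11, 13, 15, 22, 24, 26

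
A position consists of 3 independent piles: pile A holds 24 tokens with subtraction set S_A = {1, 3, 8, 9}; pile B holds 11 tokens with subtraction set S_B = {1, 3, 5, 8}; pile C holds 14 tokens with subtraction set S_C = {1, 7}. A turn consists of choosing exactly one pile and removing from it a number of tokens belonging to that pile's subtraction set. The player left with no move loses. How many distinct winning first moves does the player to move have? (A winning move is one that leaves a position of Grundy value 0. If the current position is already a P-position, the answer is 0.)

Pile A, S = {1, 3, 8, 9}:
G(0) = 0
G(1) = mex{0} = 1
G(2) = mex{1} = 0
G(3) = mex{0,0} = 1
G(4) = mex{1,1} = 0
G(5) = mex{0,0} = 1
G(6) = mex{1,1} = 0
G(7) = mex{0,0} = 1
G(8) = mex{1,1,0} = 2
G(9) = mex{2,0,1,0} = 3
G(10) = mex{3,1,0,1} = 2
G(11) = mex{2,2,1,0} = 3
G(12) = mex{3,3,0,1} = 2
G(13) = mex{2,2,1,0} = 3
G(14) = mex{3,3,0,1} = 2
G(15) = mex{2,2,1,0} = 3
G(16) = mex{3,3,2,1} = 0
G(17) = mex{0,2,3,2} = 1
G(18) = mex{1,3,2,3} = 0
G(19) = mex{0,0,3,2} = 1
G(20) = mex{1,1,2,3} = 0
G(21) = mex{0,0,3,2} = 1
G(22) = mex{1,1,2,3} = 0
G(23) = mex{0,0,3,2} = 1
G(24) = mex{1,1,0,3} = 2
G_A(24) = 2.
Pile B, S = {1, 3, 5, 8}:
G(0) = 0
G(1) = mex{0} = 1
G(2) = mex{1} = 0
G(3) = mex{0,0} = 1
G(4) = mex{1,1} = 0
G(5) = mex{0,0,0} = 1
G(6) = mex{1,1,1} = 0
G(7) = mex{0,0,0} = 1
G(8) = mex{1,1,1,0} = 2
G(9) = mex{2,0,0,1} = 3
G(10) = mex{3,1,1,0} = 2
G(11) = mex{2,2,0,1} = 3
G_B(11) = 3.
Pile C, S = {1, 7}:
G(0) = 0
G(1) = mex{0} = 1
G(2) = mex{1} = 0
G(3) = mex{0} = 1
G(4) = mex{1} = 0
G(5) = mex{0} = 1
G(6) = mex{1} = 0
G(7) = mex{0,0} = 1
G(8) = mex{1,1} = 0
G(9) = mex{0,0} = 1
G(10) = mex{1,1} = 0
G(11) = mex{0,0} = 1
G(12) = mex{1,1} = 0
G(13) = mex{0,0} = 1
G(14) = mex{1,1} = 0
G_C(14) = 0.
Combined Grundy value = 2 ⊕ 3 ⊕ 0 = 1.
A winning move leaves total XOR = 0, i.e. changes one component's Grundy value g to g ⊕ X where X is the current total.
Pile A: need g' = 2⊕1 = 3. Options: 24−1→G=1, 24−3→G=1, 24−8→G=0, 24−9→G=3. Hits: 1.
Pile B: need g' = 3⊕1 = 2. Options: 11−1→G=2, 11−3→G=2, 11−5→G=0, 11−8→G=1. Hits: 2.
Pile C: need g' = 0⊕1 = 1. Options: 14−1→G=1, 14−7→G=1. Hits: 2.

5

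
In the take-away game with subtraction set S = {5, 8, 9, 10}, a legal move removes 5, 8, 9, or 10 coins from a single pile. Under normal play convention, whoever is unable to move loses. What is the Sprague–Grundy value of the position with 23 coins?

G(0) = 0
G(1) = mex{} = 0
G(2) = mex{} = 0
G(3) = mex{} = 0
G(4) = mex{} = 0
G(5) = mex{0} = 1
G(6) = mex{0} = 1
G(7) = mex{0} = 1
G(8) = mex{0,0} = 1
G(9) = mex{0,0,0} = 1
G(10) = mex{1,0,0,0} = 2
G(11) = mex{1,0,0,0} = 2
G(12) = mex{1,0,0,0} = 2
G(13) = mex{1,1,0,0} = 2
G(14) = mex{1,1,1,0} = 2
G(15) = mex{2,1,1,1} = 0
G(16) = mex{2,1,1,1} = 0
G(17) = mex{2,1,1,1} = 0
G(18) = mex{2,2,1,1} = 0
G(19) = mex{2,2,2,1} = 0
G(20) = mex{0,2,2,2} = 1
G(21) = mex{0,2,2,2} = 1
G(22) = mex{0,2,2,2} = 1
G(23) = mex{0,0,2,2} = 1

1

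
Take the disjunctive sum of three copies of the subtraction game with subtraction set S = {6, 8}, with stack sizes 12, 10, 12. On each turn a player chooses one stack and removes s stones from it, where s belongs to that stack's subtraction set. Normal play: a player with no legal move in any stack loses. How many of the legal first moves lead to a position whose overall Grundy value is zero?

All stacks use S = {6, 8}:
G(0) = 0
G(1) = mex{} = 0
G(2) = mex{} = 0
G(3) = mex{} = 0
G(4) = mex{} = 0
G(5) = mex{} = 0
G(6) = mex{0} = 1
G(7) = mex{0} = 1
G(8) = mex{0,0} = 1
G(9) = mex{0,0} = 1
G(10) = mex{0,0} = 1
G(11) = mex{0,0} = 1
G(12) = mex{1,0} = 2
Stack A: G(12) = 2.
Stack B: G(10) = 1.
Stack C: G(12) = 2.
Combined Grundy value = 2 ⊕ 1 ⊕ 2 = 1.
A winning move leaves total XOR = 0, i.e. changes one component's Grundy value g to g ⊕ X where X is the current total.
Stack A: need g' = 2⊕1 = 3. Options: 12−6→G=1, 12−8→G=0. Hits: 0.
Stack B: need g' = 1⊕1 = 0. Options: 10−6→G=0, 10−8→G=0. Hits: 2.
Stack C: need g' = 2⊕1 = 3. Options: 12−6→G=1, 12−8→G=0. Hits: 0.

2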